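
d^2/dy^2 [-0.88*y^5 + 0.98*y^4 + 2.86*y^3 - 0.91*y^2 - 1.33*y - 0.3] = -17.6*y^3 + 11.76*y^2 + 17.16*y - 1.82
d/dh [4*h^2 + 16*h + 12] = 8*h + 16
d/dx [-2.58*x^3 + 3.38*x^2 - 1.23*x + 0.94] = -7.74*x^2 + 6.76*x - 1.23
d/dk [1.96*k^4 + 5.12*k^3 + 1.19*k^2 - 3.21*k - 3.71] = 7.84*k^3 + 15.36*k^2 + 2.38*k - 3.21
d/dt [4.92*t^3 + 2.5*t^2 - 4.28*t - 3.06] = 14.76*t^2 + 5.0*t - 4.28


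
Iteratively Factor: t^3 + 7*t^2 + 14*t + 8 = (t + 2)*(t^2 + 5*t + 4) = (t + 1)*(t + 2)*(t + 4)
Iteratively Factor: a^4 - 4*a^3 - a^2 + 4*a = (a - 4)*(a^3 - a) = a*(a - 4)*(a^2 - 1) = a*(a - 4)*(a - 1)*(a + 1)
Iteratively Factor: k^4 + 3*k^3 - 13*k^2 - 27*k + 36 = (k - 1)*(k^3 + 4*k^2 - 9*k - 36) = (k - 1)*(k + 3)*(k^2 + k - 12) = (k - 1)*(k + 3)*(k + 4)*(k - 3)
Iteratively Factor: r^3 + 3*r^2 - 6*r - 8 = (r + 4)*(r^2 - r - 2) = (r + 1)*(r + 4)*(r - 2)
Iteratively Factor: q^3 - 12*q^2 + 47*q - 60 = (q - 4)*(q^2 - 8*q + 15) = (q - 5)*(q - 4)*(q - 3)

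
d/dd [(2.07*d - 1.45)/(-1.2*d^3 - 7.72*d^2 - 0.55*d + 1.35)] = (4.968*d^3 + 10.7604*d^2 - 22.388*d + 1.997)/(1.44*d^6 + 18.528*d^5 + 60.9184*d^4 + 5.252*d^3 - 20.5415*d^2 - 1.485*d + 1.8225)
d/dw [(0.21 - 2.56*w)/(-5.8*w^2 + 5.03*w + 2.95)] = (-14.848*w^2 + 2.436*w - 8.6083)/(33.64*w^4 - 58.348*w^3 - 8.9191*w^2 + 29.677*w + 8.7025)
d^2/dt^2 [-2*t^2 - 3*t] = -4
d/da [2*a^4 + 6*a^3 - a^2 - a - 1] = 8*a^3 + 18*a^2 - 2*a - 1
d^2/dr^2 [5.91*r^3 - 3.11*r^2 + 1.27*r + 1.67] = 35.46*r - 6.22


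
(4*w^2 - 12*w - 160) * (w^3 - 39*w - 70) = 4*w^5 - 12*w^4 - 316*w^3 + 188*w^2 + 7080*w + 11200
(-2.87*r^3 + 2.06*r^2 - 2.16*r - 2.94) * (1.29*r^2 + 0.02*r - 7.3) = -3.7023*r^5 + 2.6*r^4 + 18.2058*r^3 - 18.8738*r^2 + 15.7092*r + 21.462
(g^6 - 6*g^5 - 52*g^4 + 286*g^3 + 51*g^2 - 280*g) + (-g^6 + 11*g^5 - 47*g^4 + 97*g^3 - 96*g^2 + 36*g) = 5*g^5 - 99*g^4 + 383*g^3 - 45*g^2 - 244*g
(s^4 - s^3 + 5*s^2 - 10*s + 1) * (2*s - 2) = 2*s^5 - 4*s^4 + 12*s^3 - 30*s^2 + 22*s - 2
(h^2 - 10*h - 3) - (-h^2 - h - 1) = 2*h^2 - 9*h - 2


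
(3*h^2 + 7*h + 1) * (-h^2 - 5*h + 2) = -3*h^4 - 22*h^3 - 30*h^2 + 9*h + 2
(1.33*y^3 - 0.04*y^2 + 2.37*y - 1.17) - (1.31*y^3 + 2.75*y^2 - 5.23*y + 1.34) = 0.02*y^3 - 2.79*y^2 + 7.6*y - 2.51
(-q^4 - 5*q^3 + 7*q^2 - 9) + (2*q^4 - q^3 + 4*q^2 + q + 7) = q^4 - 6*q^3 + 11*q^2 + q - 2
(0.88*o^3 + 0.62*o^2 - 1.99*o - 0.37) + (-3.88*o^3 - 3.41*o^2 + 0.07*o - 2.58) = -3.0*o^3 - 2.79*o^2 - 1.92*o - 2.95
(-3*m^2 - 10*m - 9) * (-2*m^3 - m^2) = 6*m^5 + 23*m^4 + 28*m^3 + 9*m^2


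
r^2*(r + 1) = r^3 + r^2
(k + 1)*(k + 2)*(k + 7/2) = k^3 + 13*k^2/2 + 25*k/2 + 7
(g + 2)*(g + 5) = g^2 + 7*g + 10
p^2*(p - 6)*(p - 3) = p^4 - 9*p^3 + 18*p^2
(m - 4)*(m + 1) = m^2 - 3*m - 4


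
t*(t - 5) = t^2 - 5*t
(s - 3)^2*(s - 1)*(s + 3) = s^4 - 4*s^3 - 6*s^2 + 36*s - 27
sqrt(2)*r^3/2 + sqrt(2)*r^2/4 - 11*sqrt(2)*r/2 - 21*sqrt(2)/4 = (r - 7/2)*(r + 3)*(sqrt(2)*r/2 + sqrt(2)/2)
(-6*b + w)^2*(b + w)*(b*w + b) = 36*b^4*w + 36*b^4 + 24*b^3*w^2 + 24*b^3*w - 11*b^2*w^3 - 11*b^2*w^2 + b*w^4 + b*w^3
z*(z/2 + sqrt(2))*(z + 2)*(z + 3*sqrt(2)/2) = z^4/2 + z^3 + 7*sqrt(2)*z^3/4 + 3*z^2 + 7*sqrt(2)*z^2/2 + 6*z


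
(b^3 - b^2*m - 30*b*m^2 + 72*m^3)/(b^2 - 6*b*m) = (b^3 - b^2*m - 30*b*m^2 + 72*m^3)/(b*(b - 6*m))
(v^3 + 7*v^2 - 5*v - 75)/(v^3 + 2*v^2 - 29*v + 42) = (v^2 + 10*v + 25)/(v^2 + 5*v - 14)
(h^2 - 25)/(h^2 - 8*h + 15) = (h + 5)/(h - 3)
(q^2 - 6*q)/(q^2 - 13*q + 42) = q/(q - 7)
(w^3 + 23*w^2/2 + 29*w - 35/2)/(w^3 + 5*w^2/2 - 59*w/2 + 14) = (w + 5)/(w - 4)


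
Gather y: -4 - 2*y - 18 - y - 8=-3*y - 30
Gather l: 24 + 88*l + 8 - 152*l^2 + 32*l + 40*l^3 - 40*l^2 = 40*l^3 - 192*l^2 + 120*l + 32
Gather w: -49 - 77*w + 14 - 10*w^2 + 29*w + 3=-10*w^2 - 48*w - 32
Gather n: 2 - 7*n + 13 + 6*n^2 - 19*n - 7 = 6*n^2 - 26*n + 8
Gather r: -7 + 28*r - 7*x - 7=28*r - 7*x - 14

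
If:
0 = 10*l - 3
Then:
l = 3/10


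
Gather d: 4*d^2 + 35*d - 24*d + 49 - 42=4*d^2 + 11*d + 7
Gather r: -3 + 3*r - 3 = 3*r - 6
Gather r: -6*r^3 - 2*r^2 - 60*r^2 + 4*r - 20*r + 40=-6*r^3 - 62*r^2 - 16*r + 40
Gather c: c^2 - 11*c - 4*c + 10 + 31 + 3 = c^2 - 15*c + 44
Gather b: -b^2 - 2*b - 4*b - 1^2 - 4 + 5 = -b^2 - 6*b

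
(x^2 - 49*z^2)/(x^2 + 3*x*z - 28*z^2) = (x - 7*z)/(x - 4*z)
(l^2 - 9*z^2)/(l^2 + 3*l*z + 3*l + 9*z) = (l - 3*z)/(l + 3)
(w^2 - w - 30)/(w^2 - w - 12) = (-w^2 + w + 30)/(-w^2 + w + 12)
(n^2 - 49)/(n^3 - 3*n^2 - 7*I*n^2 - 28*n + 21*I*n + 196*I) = (n + 7)/(n^2 + n*(4 - 7*I) - 28*I)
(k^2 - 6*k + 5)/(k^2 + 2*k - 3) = (k - 5)/(k + 3)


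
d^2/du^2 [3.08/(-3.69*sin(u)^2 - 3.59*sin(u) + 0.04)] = (167.750352*sin(u)^4 + 122.403204*sin(u)^3 - 210.111748*sin(u)^2 - 244.36412*sin(u) - 80.299912)/(3.69*sin(u)^2 + 3.59*sin(u) - 0.04)^3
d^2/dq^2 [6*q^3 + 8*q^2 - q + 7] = 36*q + 16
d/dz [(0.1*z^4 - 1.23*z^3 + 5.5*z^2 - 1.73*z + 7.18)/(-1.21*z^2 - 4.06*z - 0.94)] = (-0.242*z^5 + 0.270300000000001*z^4 + 9.6116*z^3 - 20.9547*z^2 + 7.0356*z + 30.777)/(1.4641*z^4 + 9.8252*z^3 + 18.7584*z^2 + 7.6328*z + 0.8836)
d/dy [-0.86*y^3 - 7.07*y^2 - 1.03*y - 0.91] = -2.58*y^2 - 14.14*y - 1.03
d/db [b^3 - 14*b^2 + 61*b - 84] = 3*b^2 - 28*b + 61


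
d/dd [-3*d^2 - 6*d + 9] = -6*d - 6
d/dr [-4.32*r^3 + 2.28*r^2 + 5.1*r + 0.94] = -12.96*r^2 + 4.56*r + 5.1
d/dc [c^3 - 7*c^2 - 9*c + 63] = 3*c^2 - 14*c - 9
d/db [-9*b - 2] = -9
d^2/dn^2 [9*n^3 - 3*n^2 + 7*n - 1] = 54*n - 6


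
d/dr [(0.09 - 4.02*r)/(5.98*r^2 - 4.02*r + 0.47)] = (24.0396*r^2 - 1.0764*r - 1.5276)/(35.7604*r^4 - 48.0792*r^3 + 21.7816*r^2 - 3.7788*r + 0.2209)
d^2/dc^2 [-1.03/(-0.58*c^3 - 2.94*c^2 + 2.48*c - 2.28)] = (-(3.5844*c + 6.0564)*(0.58*c^3 + 2.94*c^2 - 2.48*c + 2.28) + 1.03*(1.74*c^2 + 5.88*c - 2.48)*(3.48*c^2 + 11.76*c - 4.96))/(0.58*c^3 + 2.94*c^2 - 2.48*c + 2.28)^3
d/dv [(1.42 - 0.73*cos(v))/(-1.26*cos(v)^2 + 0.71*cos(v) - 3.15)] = (0.9198*cos(v)^2 - 3.5784*cos(v) - 1.2913)*sin(v)/(1.5876*cos(v)^4 - 1.7892*cos(v)^3 + 8.4421*cos(v)^2 - 4.473*cos(v) + 9.9225)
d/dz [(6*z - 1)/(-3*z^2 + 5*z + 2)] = (18*z^2 - 6*z + 17)/(9*z^4 - 30*z^3 + 13*z^2 + 20*z + 4)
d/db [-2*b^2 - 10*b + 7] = -4*b - 10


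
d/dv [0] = 0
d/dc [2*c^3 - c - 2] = 6*c^2 - 1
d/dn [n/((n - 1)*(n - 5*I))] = -n^2/((n - 1)^2*(n - 5*I)^2) + 5*I/((n - 1)^2*(n - 5*I)^2)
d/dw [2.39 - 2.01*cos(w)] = 2.01*sin(w)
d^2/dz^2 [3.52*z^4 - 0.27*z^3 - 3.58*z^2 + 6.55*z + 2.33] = 42.24*z^2 - 1.62*z - 7.16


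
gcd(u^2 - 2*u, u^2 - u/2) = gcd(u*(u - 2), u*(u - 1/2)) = u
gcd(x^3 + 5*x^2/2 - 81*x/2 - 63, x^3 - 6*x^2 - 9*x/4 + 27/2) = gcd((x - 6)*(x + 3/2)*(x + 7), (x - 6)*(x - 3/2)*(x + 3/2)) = x^2 - 9*x/2 - 9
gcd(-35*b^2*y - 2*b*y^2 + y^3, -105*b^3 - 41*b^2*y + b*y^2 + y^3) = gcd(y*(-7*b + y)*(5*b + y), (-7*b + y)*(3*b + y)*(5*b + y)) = -35*b^2 - 2*b*y + y^2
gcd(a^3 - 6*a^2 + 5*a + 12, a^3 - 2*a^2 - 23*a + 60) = a^2 - 7*a + 12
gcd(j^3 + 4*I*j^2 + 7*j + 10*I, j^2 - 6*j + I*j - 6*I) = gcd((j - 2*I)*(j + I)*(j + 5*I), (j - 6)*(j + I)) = j + I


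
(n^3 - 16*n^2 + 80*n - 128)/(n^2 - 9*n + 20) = (n^2 - 12*n + 32)/(n - 5)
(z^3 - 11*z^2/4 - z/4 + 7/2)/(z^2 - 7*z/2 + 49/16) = 4*(z^2 - z - 2)/(4*z - 7)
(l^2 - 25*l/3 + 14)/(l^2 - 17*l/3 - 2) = (3*l - 7)/(3*l + 1)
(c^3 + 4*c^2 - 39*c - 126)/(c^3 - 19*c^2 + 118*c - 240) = (c^2 + 10*c + 21)/(c^2 - 13*c + 40)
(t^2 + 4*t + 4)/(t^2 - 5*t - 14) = (t + 2)/(t - 7)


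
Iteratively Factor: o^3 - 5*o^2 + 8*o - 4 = (o - 2)*(o^2 - 3*o + 2) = (o - 2)^2*(o - 1)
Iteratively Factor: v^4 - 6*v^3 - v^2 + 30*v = (v - 5)*(v^3 - v^2 - 6*v) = (v - 5)*(v - 3)*(v^2 + 2*v) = (v - 5)*(v - 3)*(v + 2)*(v)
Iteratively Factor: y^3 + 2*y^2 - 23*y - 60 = (y - 5)*(y^2 + 7*y + 12) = (y - 5)*(y + 3)*(y + 4)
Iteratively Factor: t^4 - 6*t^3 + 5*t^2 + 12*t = (t)*(t^3 - 6*t^2 + 5*t + 12) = t*(t - 3)*(t^2 - 3*t - 4) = t*(t - 3)*(t + 1)*(t - 4)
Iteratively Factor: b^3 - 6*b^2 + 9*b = (b - 3)*(b^2 - 3*b) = (b - 3)^2*(b)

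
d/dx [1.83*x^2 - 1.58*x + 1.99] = 3.66*x - 1.58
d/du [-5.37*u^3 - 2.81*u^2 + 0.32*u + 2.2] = -16.11*u^2 - 5.62*u + 0.32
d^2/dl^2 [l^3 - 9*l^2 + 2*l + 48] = 6*l - 18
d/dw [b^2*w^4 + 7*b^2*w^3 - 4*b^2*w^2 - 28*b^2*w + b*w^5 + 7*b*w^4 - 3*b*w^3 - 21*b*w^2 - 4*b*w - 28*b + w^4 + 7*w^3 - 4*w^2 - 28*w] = 4*b^2*w^3 + 21*b^2*w^2 - 8*b^2*w - 28*b^2 + 5*b*w^4 + 28*b*w^3 - 9*b*w^2 - 42*b*w - 4*b + 4*w^3 + 21*w^2 - 8*w - 28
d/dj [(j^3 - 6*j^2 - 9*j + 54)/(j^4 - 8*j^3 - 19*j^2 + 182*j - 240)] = (-j^4 + 6*j^3 + 5*j^2 - 20*j - 852)/(j^6 - 10*j^5 - 43*j^4 + 500*j^3 + 356*j^2 - 5440*j + 6400)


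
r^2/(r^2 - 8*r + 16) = r^2/(r^2 - 8*r + 16)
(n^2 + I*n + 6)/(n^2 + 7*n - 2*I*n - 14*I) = (n + 3*I)/(n + 7)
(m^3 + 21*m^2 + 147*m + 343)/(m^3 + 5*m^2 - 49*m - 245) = (m^2 + 14*m + 49)/(m^2 - 2*m - 35)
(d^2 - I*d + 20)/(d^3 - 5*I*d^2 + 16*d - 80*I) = 1/(d - 4*I)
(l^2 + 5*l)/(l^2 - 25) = l/(l - 5)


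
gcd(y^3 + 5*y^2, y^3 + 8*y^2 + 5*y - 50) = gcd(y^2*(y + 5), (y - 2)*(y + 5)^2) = y + 5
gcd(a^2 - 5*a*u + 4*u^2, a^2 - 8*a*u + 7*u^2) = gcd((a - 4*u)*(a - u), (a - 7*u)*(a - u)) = -a + u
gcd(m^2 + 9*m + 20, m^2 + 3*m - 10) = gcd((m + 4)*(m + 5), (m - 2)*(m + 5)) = m + 5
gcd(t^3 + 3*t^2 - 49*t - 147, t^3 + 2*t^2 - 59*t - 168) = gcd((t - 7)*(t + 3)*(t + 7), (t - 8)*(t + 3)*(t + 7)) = t^2 + 10*t + 21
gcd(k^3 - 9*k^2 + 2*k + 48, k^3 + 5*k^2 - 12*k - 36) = k^2 - k - 6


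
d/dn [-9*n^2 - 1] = -18*n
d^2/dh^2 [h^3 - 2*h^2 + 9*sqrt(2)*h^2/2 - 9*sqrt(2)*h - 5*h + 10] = 6*h - 4 + 9*sqrt(2)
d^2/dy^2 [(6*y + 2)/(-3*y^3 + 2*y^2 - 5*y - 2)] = 4*(-3*y^2 + 3*y + 1)/(y^6 - 3*y^5 + 9*y^4 - 13*y^3 + 18*y^2 - 12*y + 8)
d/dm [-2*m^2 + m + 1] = 1 - 4*m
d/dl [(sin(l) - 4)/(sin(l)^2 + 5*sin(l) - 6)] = (8*sin(l) + cos(l)^2 + 13)*cos(l)/(sin(l)^2 + 5*sin(l) - 6)^2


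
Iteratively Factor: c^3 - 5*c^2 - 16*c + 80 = (c + 4)*(c^2 - 9*c + 20) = (c - 5)*(c + 4)*(c - 4)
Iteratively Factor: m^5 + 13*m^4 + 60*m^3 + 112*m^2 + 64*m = (m + 4)*(m^4 + 9*m^3 + 24*m^2 + 16*m) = (m + 4)^2*(m^3 + 5*m^2 + 4*m) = m*(m + 4)^2*(m^2 + 5*m + 4) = m*(m + 4)^3*(m + 1)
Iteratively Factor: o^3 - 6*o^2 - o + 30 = (o + 2)*(o^2 - 8*o + 15) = (o - 3)*(o + 2)*(o - 5)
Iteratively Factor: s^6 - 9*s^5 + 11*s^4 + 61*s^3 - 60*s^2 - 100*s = (s - 5)*(s^5 - 4*s^4 - 9*s^3 + 16*s^2 + 20*s) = (s - 5)*(s + 2)*(s^4 - 6*s^3 + 3*s^2 + 10*s) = (s - 5)*(s + 1)*(s + 2)*(s^3 - 7*s^2 + 10*s) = (s - 5)^2*(s + 1)*(s + 2)*(s^2 - 2*s) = s*(s - 5)^2*(s + 1)*(s + 2)*(s - 2)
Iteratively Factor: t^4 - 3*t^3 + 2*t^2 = (t)*(t^3 - 3*t^2 + 2*t) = t^2*(t^2 - 3*t + 2) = t^2*(t - 2)*(t - 1)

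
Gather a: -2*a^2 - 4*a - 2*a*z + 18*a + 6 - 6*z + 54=-2*a^2 + a*(14 - 2*z) - 6*z + 60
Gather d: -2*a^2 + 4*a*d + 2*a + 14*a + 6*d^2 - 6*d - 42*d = -2*a^2 + 16*a + 6*d^2 + d*(4*a - 48)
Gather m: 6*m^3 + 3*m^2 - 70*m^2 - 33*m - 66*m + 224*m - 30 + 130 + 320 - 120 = 6*m^3 - 67*m^2 + 125*m + 300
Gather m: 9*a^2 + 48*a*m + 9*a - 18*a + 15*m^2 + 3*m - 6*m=9*a^2 - 9*a + 15*m^2 + m*(48*a - 3)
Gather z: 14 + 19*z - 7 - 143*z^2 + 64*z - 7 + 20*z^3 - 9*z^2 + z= 20*z^3 - 152*z^2 + 84*z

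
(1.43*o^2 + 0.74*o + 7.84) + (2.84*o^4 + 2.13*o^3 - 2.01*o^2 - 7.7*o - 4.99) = 2.84*o^4 + 2.13*o^3 - 0.58*o^2 - 6.96*o + 2.85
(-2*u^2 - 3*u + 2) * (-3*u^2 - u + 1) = 6*u^4 + 11*u^3 - 5*u^2 - 5*u + 2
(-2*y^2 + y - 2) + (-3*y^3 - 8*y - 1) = -3*y^3 - 2*y^2 - 7*y - 3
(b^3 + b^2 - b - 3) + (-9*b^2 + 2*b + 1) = b^3 - 8*b^2 + b - 2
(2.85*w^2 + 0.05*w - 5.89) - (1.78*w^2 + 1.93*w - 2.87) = 1.07*w^2 - 1.88*w - 3.02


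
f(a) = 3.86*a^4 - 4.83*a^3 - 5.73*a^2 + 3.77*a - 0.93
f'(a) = 15.44*a^3 - 14.49*a^2 - 11.46*a + 3.77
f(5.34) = 2259.05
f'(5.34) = 1880.48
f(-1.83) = 45.87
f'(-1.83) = -118.41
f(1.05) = -4.19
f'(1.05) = -6.36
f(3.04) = 151.55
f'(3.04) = 268.80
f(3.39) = 267.62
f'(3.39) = 399.91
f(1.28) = -5.26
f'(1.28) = -2.26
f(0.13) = -0.55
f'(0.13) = 2.07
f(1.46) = -5.13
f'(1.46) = 4.20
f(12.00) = 70913.91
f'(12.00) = 24460.01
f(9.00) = 21373.26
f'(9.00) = 9982.70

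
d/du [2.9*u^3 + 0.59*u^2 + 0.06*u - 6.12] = 8.7*u^2 + 1.18*u + 0.06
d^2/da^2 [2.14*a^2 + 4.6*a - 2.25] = 4.28000000000000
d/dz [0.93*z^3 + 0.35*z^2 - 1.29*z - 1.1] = 2.79*z^2 + 0.7*z - 1.29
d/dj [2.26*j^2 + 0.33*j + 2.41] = 4.52*j + 0.33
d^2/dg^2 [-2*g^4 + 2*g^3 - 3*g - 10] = 12*g*(1 - 2*g)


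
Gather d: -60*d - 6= -60*d - 6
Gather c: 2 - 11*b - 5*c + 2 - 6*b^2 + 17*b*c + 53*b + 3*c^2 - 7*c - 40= -6*b^2 + 42*b + 3*c^2 + c*(17*b - 12) - 36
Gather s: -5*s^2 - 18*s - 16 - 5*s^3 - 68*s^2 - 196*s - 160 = -5*s^3 - 73*s^2 - 214*s - 176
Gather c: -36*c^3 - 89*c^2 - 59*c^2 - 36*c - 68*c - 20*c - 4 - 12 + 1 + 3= -36*c^3 - 148*c^2 - 124*c - 12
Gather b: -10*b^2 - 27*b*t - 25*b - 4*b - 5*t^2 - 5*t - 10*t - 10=-10*b^2 + b*(-27*t - 29) - 5*t^2 - 15*t - 10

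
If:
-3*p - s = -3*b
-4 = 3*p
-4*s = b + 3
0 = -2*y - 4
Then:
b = -19/13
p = -4/3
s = -5/13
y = -2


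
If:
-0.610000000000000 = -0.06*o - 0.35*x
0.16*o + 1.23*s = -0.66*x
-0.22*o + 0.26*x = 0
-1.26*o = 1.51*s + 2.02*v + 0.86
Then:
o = 1.71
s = -1.00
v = -0.75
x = 1.45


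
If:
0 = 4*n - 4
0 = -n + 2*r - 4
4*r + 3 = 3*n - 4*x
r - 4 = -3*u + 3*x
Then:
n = 1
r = 5/2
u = -2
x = -5/2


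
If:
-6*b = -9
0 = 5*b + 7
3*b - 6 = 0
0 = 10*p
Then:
No Solution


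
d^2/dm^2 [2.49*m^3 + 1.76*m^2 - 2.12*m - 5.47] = 14.94*m + 3.52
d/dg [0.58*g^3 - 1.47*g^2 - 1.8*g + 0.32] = 1.74*g^2 - 2.94*g - 1.8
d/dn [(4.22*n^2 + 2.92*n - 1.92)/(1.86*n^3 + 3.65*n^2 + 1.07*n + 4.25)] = (-7.8492*n^4 - 10.8624*n^3 + 4.571*n^2 + 49.886*n + 14.4644)/(3.4596*n^6 + 13.578*n^5 + 17.3029*n^4 + 23.621*n^3 + 32.1699*n^2 + 9.095*n + 18.0625)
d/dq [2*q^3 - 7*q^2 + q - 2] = 6*q^2 - 14*q + 1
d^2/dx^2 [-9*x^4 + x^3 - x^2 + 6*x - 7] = -108*x^2 + 6*x - 2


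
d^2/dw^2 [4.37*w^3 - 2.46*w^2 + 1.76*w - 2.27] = 26.22*w - 4.92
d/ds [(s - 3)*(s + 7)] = 2*s + 4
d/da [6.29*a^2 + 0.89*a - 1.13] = 12.58*a + 0.89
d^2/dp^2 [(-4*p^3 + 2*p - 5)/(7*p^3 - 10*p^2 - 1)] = 2*(-280*p^6 + 294*p^5 - 2058*p^4 + 3040*p^3 - 1416*p^2 - 177*p + 50)/(343*p^9 - 1470*p^8 + 2100*p^7 - 1147*p^6 + 420*p^5 - 300*p^4 + 21*p^3 - 30*p^2 - 1)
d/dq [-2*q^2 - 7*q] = -4*q - 7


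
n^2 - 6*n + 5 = (n - 5)*(n - 1)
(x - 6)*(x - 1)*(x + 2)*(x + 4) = x^4 - x^3 - 28*x^2 - 20*x + 48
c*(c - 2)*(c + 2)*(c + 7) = c^4 + 7*c^3 - 4*c^2 - 28*c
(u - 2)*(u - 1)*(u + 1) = u^3 - 2*u^2 - u + 2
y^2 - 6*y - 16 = (y - 8)*(y + 2)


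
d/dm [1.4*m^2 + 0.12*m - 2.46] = 2.8*m + 0.12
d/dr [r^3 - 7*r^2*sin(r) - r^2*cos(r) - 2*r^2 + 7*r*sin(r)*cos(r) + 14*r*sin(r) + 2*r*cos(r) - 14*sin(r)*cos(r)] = r^2*sin(r) - 7*r^2*cos(r) + 3*r^2 - 16*r*sin(r) + 12*r*cos(r) + 7*r*cos(2*r) - 4*r + 14*sin(r) + 7*sin(2*r)/2 + 2*cos(r) - 14*cos(2*r)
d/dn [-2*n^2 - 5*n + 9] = -4*n - 5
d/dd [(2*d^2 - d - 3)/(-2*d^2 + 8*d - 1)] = (14*d^2 - 16*d + 25)/(4*d^4 - 32*d^3 + 68*d^2 - 16*d + 1)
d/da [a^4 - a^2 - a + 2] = 4*a^3 - 2*a - 1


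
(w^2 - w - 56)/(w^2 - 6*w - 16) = (w + 7)/(w + 2)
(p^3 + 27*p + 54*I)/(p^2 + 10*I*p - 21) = (p^2 - 3*I*p + 18)/(p + 7*I)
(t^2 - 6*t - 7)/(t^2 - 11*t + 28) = (t + 1)/(t - 4)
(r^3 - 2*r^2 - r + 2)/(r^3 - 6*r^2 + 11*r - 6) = (r + 1)/(r - 3)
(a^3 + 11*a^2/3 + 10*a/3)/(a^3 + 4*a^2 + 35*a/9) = 3*(a + 2)/(3*a + 7)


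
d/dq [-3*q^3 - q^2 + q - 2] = -9*q^2 - 2*q + 1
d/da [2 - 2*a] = -2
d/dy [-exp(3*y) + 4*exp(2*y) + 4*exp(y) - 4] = (-3*exp(2*y) + 8*exp(y) + 4)*exp(y)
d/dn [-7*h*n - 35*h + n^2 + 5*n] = -7*h + 2*n + 5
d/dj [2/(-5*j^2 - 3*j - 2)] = 2*(10*j + 3)/(5*j^2 + 3*j + 2)^2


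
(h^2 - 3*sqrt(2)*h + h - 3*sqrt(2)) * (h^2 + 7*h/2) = h^4 - 3*sqrt(2)*h^3 + 9*h^3/2 - 27*sqrt(2)*h^2/2 + 7*h^2/2 - 21*sqrt(2)*h/2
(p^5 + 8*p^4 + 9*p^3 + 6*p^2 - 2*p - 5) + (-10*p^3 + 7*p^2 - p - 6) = p^5 + 8*p^4 - p^3 + 13*p^2 - 3*p - 11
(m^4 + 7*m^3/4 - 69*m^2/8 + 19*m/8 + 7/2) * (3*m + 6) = 3*m^5 + 45*m^4/4 - 123*m^3/8 - 357*m^2/8 + 99*m/4 + 21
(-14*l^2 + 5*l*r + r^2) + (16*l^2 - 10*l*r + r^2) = 2*l^2 - 5*l*r + 2*r^2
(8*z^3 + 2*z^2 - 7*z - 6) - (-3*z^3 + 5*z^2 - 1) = 11*z^3 - 3*z^2 - 7*z - 5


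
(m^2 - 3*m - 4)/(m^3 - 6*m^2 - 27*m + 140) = (m + 1)/(m^2 - 2*m - 35)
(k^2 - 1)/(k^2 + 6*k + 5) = (k - 1)/(k + 5)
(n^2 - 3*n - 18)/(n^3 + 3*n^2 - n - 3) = (n - 6)/(n^2 - 1)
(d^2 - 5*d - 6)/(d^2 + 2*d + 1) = (d - 6)/(d + 1)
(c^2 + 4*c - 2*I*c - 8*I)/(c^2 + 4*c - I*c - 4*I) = (c - 2*I)/(c - I)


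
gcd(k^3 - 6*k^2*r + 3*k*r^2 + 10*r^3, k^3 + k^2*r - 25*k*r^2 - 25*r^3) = -k^2 + 4*k*r + 5*r^2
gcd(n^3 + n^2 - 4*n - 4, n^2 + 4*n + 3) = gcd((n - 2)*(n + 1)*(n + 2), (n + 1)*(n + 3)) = n + 1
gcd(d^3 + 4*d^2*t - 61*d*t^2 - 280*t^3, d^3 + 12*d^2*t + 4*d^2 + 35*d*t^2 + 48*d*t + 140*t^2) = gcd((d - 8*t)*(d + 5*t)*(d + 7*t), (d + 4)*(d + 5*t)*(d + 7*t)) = d^2 + 12*d*t + 35*t^2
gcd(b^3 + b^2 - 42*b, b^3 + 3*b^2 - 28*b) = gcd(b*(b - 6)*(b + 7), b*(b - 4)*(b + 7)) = b^2 + 7*b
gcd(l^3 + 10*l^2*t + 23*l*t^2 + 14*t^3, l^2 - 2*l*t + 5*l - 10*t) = 1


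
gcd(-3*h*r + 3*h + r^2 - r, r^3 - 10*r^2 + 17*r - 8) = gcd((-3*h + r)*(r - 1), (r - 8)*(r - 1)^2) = r - 1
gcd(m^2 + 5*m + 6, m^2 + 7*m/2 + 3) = m + 2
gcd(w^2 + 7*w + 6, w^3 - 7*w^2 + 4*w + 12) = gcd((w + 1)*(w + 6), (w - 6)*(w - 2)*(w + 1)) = w + 1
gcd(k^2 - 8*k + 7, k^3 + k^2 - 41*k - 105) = k - 7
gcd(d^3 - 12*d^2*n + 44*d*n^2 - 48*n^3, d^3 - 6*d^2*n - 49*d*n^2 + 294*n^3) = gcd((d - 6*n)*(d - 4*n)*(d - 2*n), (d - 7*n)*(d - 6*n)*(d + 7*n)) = d - 6*n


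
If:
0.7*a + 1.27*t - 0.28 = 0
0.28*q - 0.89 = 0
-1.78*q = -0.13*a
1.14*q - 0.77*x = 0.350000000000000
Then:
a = 43.52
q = 3.18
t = -23.77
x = 4.25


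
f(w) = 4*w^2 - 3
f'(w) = 8*w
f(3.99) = 60.68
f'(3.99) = 31.92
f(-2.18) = 16.01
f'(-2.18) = -17.44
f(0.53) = -1.88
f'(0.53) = 4.24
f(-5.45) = 115.81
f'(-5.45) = -43.60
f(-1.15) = 2.29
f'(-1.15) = -9.20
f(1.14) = 2.20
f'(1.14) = 9.12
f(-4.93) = 94.22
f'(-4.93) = -39.44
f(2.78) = 27.91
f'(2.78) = 22.24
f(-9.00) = 321.00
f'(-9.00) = -72.00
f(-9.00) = 321.00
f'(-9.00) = -72.00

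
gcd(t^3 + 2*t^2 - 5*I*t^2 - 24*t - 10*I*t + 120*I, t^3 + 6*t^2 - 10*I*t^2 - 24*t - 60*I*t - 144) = t + 6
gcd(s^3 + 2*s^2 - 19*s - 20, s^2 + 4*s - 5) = s + 5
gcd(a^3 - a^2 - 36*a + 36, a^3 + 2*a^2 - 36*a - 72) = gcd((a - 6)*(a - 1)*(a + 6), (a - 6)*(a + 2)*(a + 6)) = a^2 - 36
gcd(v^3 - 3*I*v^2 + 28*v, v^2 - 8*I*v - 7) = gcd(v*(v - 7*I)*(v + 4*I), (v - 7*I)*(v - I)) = v - 7*I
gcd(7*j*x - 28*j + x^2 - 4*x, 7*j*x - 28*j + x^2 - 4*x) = 7*j*x - 28*j + x^2 - 4*x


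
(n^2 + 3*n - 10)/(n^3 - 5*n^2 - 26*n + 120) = (n - 2)/(n^2 - 10*n + 24)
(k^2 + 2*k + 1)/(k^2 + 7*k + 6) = (k + 1)/(k + 6)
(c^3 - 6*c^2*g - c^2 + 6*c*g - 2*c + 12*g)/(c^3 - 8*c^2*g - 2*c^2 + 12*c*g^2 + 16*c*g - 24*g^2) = (c + 1)/(c - 2*g)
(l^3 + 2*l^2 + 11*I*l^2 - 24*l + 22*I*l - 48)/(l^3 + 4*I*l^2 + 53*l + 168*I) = (l + 2)/(l - 7*I)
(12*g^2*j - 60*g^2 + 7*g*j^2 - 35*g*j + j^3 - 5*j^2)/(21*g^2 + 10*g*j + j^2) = (4*g*j - 20*g + j^2 - 5*j)/(7*g + j)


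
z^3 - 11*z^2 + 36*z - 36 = (z - 6)*(z - 3)*(z - 2)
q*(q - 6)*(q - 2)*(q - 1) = q^4 - 9*q^3 + 20*q^2 - 12*q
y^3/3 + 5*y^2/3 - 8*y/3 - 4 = (y/3 + 1/3)*(y - 2)*(y + 6)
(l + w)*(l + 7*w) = l^2 + 8*l*w + 7*w^2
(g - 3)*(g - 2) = g^2 - 5*g + 6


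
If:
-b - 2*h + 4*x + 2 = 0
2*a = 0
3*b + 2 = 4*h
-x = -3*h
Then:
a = 0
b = -14/13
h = -4/13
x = -12/13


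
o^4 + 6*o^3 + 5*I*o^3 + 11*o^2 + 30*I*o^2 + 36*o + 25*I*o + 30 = (o + 1)*(o + 5)*(o - I)*(o + 6*I)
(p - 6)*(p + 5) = p^2 - p - 30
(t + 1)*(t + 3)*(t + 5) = t^3 + 9*t^2 + 23*t + 15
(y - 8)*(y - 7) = y^2 - 15*y + 56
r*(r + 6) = r^2 + 6*r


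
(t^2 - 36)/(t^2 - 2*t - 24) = (t + 6)/(t + 4)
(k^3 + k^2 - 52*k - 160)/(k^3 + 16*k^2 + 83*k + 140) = (k - 8)/(k + 7)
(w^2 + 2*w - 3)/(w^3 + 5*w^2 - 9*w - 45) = (w - 1)/(w^2 + 2*w - 15)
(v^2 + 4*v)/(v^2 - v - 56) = v*(v + 4)/(v^2 - v - 56)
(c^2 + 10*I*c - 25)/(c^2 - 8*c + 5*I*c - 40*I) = (c + 5*I)/(c - 8)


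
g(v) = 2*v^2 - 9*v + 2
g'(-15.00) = -69.00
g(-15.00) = 587.00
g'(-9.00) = -45.00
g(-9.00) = 245.00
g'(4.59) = 9.36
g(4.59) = 2.83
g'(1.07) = -4.72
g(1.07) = -5.34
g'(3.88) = 6.52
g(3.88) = -2.81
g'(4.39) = 8.56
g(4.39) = 1.03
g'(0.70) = -6.20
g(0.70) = -3.32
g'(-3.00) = -21.00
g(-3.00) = 47.00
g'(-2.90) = -20.60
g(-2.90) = 44.92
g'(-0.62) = -11.48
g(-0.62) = 8.35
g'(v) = 4*v - 9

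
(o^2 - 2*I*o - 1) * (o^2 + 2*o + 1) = o^4 + 2*o^3 - 2*I*o^3 - 4*I*o^2 - 2*o - 2*I*o - 1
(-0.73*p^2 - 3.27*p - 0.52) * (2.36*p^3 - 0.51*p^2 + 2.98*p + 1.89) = -1.7228*p^5 - 7.3449*p^4 - 1.7349*p^3 - 10.8591*p^2 - 7.7299*p - 0.9828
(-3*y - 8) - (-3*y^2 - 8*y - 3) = 3*y^2 + 5*y - 5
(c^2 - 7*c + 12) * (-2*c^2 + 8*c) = -2*c^4 + 22*c^3 - 80*c^2 + 96*c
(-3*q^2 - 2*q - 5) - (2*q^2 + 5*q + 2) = -5*q^2 - 7*q - 7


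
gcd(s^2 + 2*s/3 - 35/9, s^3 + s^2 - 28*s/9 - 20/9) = s - 5/3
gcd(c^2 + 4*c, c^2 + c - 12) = c + 4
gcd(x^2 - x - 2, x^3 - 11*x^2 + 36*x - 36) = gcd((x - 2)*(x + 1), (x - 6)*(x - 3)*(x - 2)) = x - 2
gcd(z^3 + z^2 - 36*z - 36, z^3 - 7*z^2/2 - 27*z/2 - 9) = z^2 - 5*z - 6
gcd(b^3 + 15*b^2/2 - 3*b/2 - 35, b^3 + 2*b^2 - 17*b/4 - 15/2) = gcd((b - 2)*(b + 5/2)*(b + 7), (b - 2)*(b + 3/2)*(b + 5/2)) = b^2 + b/2 - 5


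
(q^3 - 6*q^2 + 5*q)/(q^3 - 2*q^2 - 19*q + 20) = q/(q + 4)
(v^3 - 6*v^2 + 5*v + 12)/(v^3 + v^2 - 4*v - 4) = (v^2 - 7*v + 12)/(v^2 - 4)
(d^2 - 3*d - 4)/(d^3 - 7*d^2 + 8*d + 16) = 1/(d - 4)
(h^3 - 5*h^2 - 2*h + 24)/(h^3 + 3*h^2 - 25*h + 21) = (h^2 - 2*h - 8)/(h^2 + 6*h - 7)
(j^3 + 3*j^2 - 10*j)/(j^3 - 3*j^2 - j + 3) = j*(j^2 + 3*j - 10)/(j^3 - 3*j^2 - j + 3)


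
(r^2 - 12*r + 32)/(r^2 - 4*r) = (r - 8)/r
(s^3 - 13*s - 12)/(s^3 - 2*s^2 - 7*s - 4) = (s + 3)/(s + 1)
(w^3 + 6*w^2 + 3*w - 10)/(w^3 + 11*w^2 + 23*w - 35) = (w + 2)/(w + 7)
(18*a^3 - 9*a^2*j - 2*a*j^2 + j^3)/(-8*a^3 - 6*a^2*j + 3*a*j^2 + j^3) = (-9*a^2 + j^2)/(4*a^2 + 5*a*j + j^2)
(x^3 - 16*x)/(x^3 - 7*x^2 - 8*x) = (16 - x^2)/(-x^2 + 7*x + 8)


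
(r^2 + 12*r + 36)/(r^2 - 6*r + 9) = (r^2 + 12*r + 36)/(r^2 - 6*r + 9)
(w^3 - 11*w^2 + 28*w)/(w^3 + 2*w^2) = (w^2 - 11*w + 28)/(w*(w + 2))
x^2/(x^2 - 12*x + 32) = x^2/(x^2 - 12*x + 32)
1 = 1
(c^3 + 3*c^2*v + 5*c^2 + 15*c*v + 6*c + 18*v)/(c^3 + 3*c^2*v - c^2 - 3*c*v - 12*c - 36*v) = (c + 2)/(c - 4)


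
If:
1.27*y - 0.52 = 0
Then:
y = 0.41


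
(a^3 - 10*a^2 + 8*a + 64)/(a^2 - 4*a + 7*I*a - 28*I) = (a^2 - 6*a - 16)/(a + 7*I)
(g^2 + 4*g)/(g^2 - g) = (g + 4)/(g - 1)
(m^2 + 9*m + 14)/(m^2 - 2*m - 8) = (m + 7)/(m - 4)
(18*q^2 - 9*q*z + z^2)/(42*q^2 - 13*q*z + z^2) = (-3*q + z)/(-7*q + z)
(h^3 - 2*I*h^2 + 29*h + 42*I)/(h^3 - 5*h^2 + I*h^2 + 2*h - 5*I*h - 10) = (h^2 - 4*I*h + 21)/(h^2 - h*(5 + I) + 5*I)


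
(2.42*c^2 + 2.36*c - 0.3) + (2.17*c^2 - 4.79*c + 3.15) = 4.59*c^2 - 2.43*c + 2.85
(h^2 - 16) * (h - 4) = h^3 - 4*h^2 - 16*h + 64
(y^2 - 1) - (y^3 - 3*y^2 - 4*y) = -y^3 + 4*y^2 + 4*y - 1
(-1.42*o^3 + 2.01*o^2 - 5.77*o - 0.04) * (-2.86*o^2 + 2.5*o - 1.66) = 4.0612*o^5 - 9.2986*o^4 + 23.8844*o^3 - 17.6472*o^2 + 9.4782*o + 0.0664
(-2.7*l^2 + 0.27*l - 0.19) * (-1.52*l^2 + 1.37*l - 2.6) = 4.104*l^4 - 4.1094*l^3 + 7.6787*l^2 - 0.9623*l + 0.494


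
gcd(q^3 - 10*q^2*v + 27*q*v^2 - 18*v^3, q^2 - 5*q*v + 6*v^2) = q - 3*v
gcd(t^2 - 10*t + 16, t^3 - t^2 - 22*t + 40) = t - 2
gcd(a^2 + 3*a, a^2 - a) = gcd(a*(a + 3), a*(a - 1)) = a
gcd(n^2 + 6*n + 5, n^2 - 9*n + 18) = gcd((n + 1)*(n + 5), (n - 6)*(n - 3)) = 1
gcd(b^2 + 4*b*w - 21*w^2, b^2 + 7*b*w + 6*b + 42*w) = b + 7*w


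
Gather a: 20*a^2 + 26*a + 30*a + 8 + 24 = 20*a^2 + 56*a + 32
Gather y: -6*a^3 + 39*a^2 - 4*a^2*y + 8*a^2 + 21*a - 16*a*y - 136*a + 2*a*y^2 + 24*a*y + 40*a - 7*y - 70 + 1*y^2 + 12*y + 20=-6*a^3 + 47*a^2 - 75*a + y^2*(2*a + 1) + y*(-4*a^2 + 8*a + 5) - 50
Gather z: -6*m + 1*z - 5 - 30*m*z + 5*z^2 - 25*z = -6*m + 5*z^2 + z*(-30*m - 24) - 5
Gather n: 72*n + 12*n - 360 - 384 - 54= 84*n - 798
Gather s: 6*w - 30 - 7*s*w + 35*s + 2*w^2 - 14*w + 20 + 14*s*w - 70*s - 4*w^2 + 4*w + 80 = s*(7*w - 35) - 2*w^2 - 4*w + 70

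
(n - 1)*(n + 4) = n^2 + 3*n - 4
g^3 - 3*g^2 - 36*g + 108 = (g - 6)*(g - 3)*(g + 6)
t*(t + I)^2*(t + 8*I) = t^4 + 10*I*t^3 - 17*t^2 - 8*I*t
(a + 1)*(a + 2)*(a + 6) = a^3 + 9*a^2 + 20*a + 12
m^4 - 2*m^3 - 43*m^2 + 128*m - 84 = (m - 6)*(m - 2)*(m - 1)*(m + 7)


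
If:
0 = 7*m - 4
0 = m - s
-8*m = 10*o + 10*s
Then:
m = 4/7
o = -36/35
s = 4/7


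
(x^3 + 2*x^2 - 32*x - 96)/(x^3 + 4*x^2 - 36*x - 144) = (x + 4)/(x + 6)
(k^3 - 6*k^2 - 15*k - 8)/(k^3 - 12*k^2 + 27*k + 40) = (k + 1)/(k - 5)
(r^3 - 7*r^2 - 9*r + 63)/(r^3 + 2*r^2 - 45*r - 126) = (r - 3)/(r + 6)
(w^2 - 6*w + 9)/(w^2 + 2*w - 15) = (w - 3)/(w + 5)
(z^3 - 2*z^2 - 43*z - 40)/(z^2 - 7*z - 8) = z + 5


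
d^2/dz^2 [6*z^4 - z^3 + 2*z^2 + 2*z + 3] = 72*z^2 - 6*z + 4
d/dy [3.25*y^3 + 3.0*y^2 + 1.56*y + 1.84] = 9.75*y^2 + 6.0*y + 1.56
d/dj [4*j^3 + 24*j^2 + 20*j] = 12*j^2 + 48*j + 20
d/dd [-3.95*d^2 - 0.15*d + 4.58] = -7.9*d - 0.15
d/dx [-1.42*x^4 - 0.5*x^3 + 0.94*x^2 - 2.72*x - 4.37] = -5.68*x^3 - 1.5*x^2 + 1.88*x - 2.72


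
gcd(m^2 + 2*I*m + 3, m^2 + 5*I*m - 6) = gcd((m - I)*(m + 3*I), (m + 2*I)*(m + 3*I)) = m + 3*I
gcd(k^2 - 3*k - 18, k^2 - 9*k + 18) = k - 6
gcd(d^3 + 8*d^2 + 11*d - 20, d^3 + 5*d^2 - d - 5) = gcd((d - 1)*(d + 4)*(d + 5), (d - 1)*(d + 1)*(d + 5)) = d^2 + 4*d - 5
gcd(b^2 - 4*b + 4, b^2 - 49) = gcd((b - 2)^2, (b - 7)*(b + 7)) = 1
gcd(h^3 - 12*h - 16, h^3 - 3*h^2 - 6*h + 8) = h^2 - 2*h - 8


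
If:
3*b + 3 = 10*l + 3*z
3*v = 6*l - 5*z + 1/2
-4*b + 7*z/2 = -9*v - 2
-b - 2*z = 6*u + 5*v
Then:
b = 169*z/14 - 89/14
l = 93*z/28 - 45/28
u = 907/252 - 409*z/63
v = 209*z/42 - 64/21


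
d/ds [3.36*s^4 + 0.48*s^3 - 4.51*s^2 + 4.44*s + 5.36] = 13.44*s^3 + 1.44*s^2 - 9.02*s + 4.44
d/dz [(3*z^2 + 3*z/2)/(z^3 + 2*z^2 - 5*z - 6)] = 3*(-z^4 - z^3 - 6*z^2 - 12*z - 3)/(z^6 + 4*z^5 - 6*z^4 - 32*z^3 + z^2 + 60*z + 36)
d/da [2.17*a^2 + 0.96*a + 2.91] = 4.34*a + 0.96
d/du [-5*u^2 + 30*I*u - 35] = -10*u + 30*I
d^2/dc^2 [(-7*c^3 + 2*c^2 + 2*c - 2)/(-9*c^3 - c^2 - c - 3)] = 2*(-225*c^6 - 675*c^5 - 162*c^4 + 526*c^3 + 465*c^2 + 51*c - 16)/(729*c^9 + 243*c^8 + 270*c^7 + 784*c^6 + 192*c^5 + 174*c^4 + 262*c^3 + 36*c^2 + 27*c + 27)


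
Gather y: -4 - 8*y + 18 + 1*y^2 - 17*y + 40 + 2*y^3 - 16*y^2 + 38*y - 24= 2*y^3 - 15*y^2 + 13*y + 30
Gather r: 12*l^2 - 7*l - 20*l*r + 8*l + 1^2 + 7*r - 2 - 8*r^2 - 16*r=12*l^2 + l - 8*r^2 + r*(-20*l - 9) - 1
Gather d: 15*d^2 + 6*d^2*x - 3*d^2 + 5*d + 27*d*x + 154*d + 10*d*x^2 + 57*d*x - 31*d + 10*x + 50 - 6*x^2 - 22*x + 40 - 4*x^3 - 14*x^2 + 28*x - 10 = d^2*(6*x + 12) + d*(10*x^2 + 84*x + 128) - 4*x^3 - 20*x^2 + 16*x + 80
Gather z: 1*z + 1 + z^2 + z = z^2 + 2*z + 1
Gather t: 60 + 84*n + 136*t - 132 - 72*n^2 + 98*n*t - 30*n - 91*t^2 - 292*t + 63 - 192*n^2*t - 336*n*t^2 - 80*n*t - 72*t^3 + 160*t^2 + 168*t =-72*n^2 + 54*n - 72*t^3 + t^2*(69 - 336*n) + t*(-192*n^2 + 18*n + 12) - 9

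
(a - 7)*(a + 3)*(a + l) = a^3 + a^2*l - 4*a^2 - 4*a*l - 21*a - 21*l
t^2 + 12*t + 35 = (t + 5)*(t + 7)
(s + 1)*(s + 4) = s^2 + 5*s + 4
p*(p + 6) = p^2 + 6*p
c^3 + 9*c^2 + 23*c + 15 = (c + 1)*(c + 3)*(c + 5)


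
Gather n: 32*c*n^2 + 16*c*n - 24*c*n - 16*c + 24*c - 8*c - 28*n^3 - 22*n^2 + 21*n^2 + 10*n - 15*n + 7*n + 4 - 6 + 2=-28*n^3 + n^2*(32*c - 1) + n*(2 - 8*c)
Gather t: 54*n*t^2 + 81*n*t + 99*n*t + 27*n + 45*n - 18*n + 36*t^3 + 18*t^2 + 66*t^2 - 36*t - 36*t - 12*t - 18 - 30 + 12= 54*n + 36*t^3 + t^2*(54*n + 84) + t*(180*n - 84) - 36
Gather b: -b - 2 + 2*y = -b + 2*y - 2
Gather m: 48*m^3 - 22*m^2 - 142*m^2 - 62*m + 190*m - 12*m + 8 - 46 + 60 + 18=48*m^3 - 164*m^2 + 116*m + 40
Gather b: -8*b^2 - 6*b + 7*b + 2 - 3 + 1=-8*b^2 + b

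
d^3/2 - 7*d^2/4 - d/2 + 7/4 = (d/2 + 1/2)*(d - 7/2)*(d - 1)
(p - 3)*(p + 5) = p^2 + 2*p - 15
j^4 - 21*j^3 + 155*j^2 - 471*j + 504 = (j - 8)*(j - 7)*(j - 3)^2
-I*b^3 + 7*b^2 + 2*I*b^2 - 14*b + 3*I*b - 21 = (b - 3)*(b + 7*I)*(-I*b - I)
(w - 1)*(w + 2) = w^2 + w - 2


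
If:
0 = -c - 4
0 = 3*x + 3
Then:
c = -4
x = -1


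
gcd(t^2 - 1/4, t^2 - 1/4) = t^2 - 1/4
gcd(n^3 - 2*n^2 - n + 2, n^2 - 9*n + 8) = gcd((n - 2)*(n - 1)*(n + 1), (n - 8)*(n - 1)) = n - 1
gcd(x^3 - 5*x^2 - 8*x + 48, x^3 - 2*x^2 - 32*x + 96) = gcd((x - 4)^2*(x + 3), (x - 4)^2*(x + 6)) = x^2 - 8*x + 16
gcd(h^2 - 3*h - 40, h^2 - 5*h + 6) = 1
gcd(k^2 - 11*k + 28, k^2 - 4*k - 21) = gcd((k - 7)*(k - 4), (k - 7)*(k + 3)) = k - 7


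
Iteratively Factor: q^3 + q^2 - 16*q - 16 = (q + 4)*(q^2 - 3*q - 4) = (q + 1)*(q + 4)*(q - 4)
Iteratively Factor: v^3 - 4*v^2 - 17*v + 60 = (v - 5)*(v^2 + v - 12) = (v - 5)*(v - 3)*(v + 4)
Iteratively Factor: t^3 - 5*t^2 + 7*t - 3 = (t - 3)*(t^2 - 2*t + 1) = (t - 3)*(t - 1)*(t - 1)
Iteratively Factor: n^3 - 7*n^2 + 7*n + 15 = (n + 1)*(n^2 - 8*n + 15) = (n - 5)*(n + 1)*(n - 3)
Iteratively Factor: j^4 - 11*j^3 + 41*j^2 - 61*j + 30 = (j - 5)*(j^3 - 6*j^2 + 11*j - 6) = (j - 5)*(j - 1)*(j^2 - 5*j + 6) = (j - 5)*(j - 2)*(j - 1)*(j - 3)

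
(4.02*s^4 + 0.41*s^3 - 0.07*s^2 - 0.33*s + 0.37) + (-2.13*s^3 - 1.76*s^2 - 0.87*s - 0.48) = 4.02*s^4 - 1.72*s^3 - 1.83*s^2 - 1.2*s - 0.11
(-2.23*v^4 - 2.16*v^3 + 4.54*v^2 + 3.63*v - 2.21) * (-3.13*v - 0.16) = 6.9799*v^5 + 7.1176*v^4 - 13.8646*v^3 - 12.0883*v^2 + 6.3365*v + 0.3536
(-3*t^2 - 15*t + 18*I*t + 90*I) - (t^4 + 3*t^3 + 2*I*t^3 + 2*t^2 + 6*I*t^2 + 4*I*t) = -t^4 - 3*t^3 - 2*I*t^3 - 5*t^2 - 6*I*t^2 - 15*t + 14*I*t + 90*I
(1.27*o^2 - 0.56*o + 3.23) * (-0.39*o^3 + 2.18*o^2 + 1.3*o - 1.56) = -0.4953*o^5 + 2.987*o^4 - 0.8295*o^3 + 4.3322*o^2 + 5.0726*o - 5.0388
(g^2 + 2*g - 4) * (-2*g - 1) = -2*g^3 - 5*g^2 + 6*g + 4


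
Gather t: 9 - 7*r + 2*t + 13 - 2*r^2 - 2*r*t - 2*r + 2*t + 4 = -2*r^2 - 9*r + t*(4 - 2*r) + 26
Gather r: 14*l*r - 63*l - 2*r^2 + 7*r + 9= -63*l - 2*r^2 + r*(14*l + 7) + 9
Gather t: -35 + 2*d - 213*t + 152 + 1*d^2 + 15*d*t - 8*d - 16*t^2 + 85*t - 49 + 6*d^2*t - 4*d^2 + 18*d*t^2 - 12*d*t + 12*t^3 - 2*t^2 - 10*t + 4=-3*d^2 - 6*d + 12*t^3 + t^2*(18*d - 18) + t*(6*d^2 + 3*d - 138) + 72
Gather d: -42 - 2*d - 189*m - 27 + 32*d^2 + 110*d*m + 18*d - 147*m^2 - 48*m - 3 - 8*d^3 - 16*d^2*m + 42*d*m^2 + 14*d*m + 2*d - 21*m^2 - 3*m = -8*d^3 + d^2*(32 - 16*m) + d*(42*m^2 + 124*m + 18) - 168*m^2 - 240*m - 72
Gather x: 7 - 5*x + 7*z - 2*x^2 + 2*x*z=-2*x^2 + x*(2*z - 5) + 7*z + 7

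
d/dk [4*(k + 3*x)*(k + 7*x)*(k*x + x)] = 4*x*(3*k^2 + 20*k*x + 2*k + 21*x^2 + 10*x)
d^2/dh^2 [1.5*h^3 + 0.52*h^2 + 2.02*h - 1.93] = 9.0*h + 1.04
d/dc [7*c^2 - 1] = 14*c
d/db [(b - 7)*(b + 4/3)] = 2*b - 17/3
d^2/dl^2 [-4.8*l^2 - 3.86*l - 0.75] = -9.60000000000000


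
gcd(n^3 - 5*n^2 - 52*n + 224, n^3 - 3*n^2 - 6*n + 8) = n - 4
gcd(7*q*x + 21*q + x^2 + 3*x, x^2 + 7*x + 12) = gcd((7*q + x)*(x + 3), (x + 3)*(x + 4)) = x + 3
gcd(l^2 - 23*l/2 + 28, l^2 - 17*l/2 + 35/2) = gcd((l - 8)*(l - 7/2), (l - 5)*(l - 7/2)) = l - 7/2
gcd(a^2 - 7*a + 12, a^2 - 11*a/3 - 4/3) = a - 4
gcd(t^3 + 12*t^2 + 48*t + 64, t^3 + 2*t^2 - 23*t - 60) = t + 4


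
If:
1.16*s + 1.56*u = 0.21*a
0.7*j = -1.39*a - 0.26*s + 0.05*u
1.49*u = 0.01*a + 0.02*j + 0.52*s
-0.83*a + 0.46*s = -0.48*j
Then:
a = 0.00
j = 0.00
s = 0.00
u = 0.00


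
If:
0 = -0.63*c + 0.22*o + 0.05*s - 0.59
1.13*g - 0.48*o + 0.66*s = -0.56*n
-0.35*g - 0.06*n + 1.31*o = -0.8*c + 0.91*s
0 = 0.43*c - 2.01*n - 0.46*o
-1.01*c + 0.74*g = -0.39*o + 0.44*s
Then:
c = -0.37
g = -0.22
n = -0.37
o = 1.26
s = 1.60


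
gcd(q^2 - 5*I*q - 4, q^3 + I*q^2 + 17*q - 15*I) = q - I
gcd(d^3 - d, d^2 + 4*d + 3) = d + 1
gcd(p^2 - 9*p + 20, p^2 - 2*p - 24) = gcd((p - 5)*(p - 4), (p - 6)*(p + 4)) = 1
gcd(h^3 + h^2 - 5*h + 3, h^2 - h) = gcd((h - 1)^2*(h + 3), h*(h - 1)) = h - 1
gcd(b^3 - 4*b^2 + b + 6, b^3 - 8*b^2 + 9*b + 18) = b^2 - 2*b - 3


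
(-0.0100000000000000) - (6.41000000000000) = -6.42000000000000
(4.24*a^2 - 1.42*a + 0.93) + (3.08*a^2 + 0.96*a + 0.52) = 7.32*a^2 - 0.46*a + 1.45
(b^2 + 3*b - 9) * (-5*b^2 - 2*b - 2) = -5*b^4 - 17*b^3 + 37*b^2 + 12*b + 18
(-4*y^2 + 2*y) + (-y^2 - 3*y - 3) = -5*y^2 - y - 3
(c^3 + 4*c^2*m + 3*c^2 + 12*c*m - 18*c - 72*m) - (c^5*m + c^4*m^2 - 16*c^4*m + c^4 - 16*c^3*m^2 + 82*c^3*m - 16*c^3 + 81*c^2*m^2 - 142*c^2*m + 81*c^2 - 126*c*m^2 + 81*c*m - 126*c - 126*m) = -c^5*m - c^4*m^2 + 16*c^4*m - c^4 + 16*c^3*m^2 - 82*c^3*m + 17*c^3 - 81*c^2*m^2 + 146*c^2*m - 78*c^2 + 126*c*m^2 - 69*c*m + 108*c + 54*m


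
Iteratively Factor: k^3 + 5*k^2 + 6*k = (k)*(k^2 + 5*k + 6) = k*(k + 3)*(k + 2)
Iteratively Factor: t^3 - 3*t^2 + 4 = (t - 2)*(t^2 - t - 2) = (t - 2)^2*(t + 1)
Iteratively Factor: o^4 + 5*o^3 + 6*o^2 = (o)*(o^3 + 5*o^2 + 6*o) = o^2*(o^2 + 5*o + 6) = o^2*(o + 3)*(o + 2)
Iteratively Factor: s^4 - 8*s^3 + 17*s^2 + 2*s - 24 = (s - 4)*(s^3 - 4*s^2 + s + 6) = (s - 4)*(s + 1)*(s^2 - 5*s + 6) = (s - 4)*(s - 3)*(s + 1)*(s - 2)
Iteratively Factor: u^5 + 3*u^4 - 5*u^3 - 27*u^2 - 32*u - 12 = (u + 1)*(u^4 + 2*u^3 - 7*u^2 - 20*u - 12) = (u + 1)^2*(u^3 + u^2 - 8*u - 12) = (u - 3)*(u + 1)^2*(u^2 + 4*u + 4) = (u - 3)*(u + 1)^2*(u + 2)*(u + 2)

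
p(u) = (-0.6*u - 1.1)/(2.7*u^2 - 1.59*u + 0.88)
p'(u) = (1.59 - 5.4*u)*(-0.6*u - 1.1)/(2.7*u^2 - 1.59*u + 0.88)^2 - 0.6/(2.7*u^2 - 1.59*u + 0.88) = (1.62*u^2 + 5.94*u - 2.277)/(7.29*u^4 - 8.586*u^3 + 7.2801*u^2 - 2.7984*u + 0.7744)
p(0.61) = -1.60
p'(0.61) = 2.33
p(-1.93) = 0.00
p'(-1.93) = -0.04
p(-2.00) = 0.01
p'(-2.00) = -0.03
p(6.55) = -0.05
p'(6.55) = 0.01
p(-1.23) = -0.05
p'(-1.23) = -0.15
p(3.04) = -0.14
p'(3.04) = 0.07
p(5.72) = -0.06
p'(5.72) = 0.01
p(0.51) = -1.82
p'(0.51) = 1.97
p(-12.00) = 0.01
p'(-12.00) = 0.00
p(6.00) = -0.05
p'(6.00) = 0.01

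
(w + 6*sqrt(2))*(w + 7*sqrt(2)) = w^2 + 13*sqrt(2)*w + 84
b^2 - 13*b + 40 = (b - 8)*(b - 5)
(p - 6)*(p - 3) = p^2 - 9*p + 18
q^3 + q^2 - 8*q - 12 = (q - 3)*(q + 2)^2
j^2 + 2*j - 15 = (j - 3)*(j + 5)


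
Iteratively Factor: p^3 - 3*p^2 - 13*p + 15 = (p + 3)*(p^2 - 6*p + 5) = (p - 5)*(p + 3)*(p - 1)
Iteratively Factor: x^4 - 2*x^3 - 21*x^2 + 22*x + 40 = (x - 5)*(x^3 + 3*x^2 - 6*x - 8) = (x - 5)*(x + 1)*(x^2 + 2*x - 8) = (x - 5)*(x + 1)*(x + 4)*(x - 2)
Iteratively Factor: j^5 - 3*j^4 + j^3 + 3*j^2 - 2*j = (j - 1)*(j^4 - 2*j^3 - j^2 + 2*j) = (j - 2)*(j - 1)*(j^3 - j) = (j - 2)*(j - 1)*(j + 1)*(j^2 - j) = (j - 2)*(j - 1)^2*(j + 1)*(j)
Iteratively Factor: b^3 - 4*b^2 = (b)*(b^2 - 4*b) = b^2*(b - 4)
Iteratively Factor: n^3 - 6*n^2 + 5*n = (n - 5)*(n^2 - n) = (n - 5)*(n - 1)*(n)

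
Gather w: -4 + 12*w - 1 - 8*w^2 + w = -8*w^2 + 13*w - 5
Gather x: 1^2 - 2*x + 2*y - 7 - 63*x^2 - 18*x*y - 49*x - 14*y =-63*x^2 + x*(-18*y - 51) - 12*y - 6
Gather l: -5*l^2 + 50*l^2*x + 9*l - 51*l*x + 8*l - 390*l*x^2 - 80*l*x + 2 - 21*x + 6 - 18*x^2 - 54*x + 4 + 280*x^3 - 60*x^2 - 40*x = l^2*(50*x - 5) + l*(-390*x^2 - 131*x + 17) + 280*x^3 - 78*x^2 - 115*x + 12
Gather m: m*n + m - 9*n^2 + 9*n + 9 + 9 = m*(n + 1) - 9*n^2 + 9*n + 18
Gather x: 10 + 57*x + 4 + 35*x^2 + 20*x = 35*x^2 + 77*x + 14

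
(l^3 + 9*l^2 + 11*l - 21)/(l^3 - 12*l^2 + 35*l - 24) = (l^2 + 10*l + 21)/(l^2 - 11*l + 24)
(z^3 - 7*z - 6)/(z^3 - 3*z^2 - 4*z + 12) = (z + 1)/(z - 2)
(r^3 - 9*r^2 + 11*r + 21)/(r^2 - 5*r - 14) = (r^2 - 2*r - 3)/(r + 2)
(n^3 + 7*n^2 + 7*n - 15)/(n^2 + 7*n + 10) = (n^2 + 2*n - 3)/(n + 2)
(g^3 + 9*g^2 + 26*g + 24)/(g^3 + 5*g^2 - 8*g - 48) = (g^2 + 5*g + 6)/(g^2 + g - 12)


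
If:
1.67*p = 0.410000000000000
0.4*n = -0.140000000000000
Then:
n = -0.35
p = 0.25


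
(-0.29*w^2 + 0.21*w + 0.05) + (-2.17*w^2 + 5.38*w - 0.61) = -2.46*w^2 + 5.59*w - 0.56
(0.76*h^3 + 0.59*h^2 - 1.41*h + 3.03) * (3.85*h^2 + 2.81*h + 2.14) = 2.926*h^5 + 4.4071*h^4 - 2.1442*h^3 + 8.966*h^2 + 5.4969*h + 6.4842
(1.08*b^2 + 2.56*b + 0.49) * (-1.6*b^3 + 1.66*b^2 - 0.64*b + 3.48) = -1.728*b^5 - 2.3032*b^4 + 2.7744*b^3 + 2.9334*b^2 + 8.5952*b + 1.7052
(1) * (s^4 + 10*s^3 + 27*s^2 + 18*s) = s^4 + 10*s^3 + 27*s^2 + 18*s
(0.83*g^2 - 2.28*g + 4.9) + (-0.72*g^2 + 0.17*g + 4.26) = 0.11*g^2 - 2.11*g + 9.16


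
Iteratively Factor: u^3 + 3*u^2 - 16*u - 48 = (u + 4)*(u^2 - u - 12) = (u + 3)*(u + 4)*(u - 4)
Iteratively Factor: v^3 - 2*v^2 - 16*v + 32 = (v + 4)*(v^2 - 6*v + 8) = (v - 4)*(v + 4)*(v - 2)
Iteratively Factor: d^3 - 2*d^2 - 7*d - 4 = (d - 4)*(d^2 + 2*d + 1) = (d - 4)*(d + 1)*(d + 1)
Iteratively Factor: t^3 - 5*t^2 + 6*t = (t - 2)*(t^2 - 3*t) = (t - 3)*(t - 2)*(t)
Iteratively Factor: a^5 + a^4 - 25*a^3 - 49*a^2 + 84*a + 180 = (a - 2)*(a^4 + 3*a^3 - 19*a^2 - 87*a - 90) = (a - 2)*(a + 3)*(a^3 - 19*a - 30) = (a - 5)*(a - 2)*(a + 3)*(a^2 + 5*a + 6) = (a - 5)*(a - 2)*(a + 3)^2*(a + 2)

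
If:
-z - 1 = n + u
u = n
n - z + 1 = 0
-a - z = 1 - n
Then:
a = -2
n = -2/3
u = -2/3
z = 1/3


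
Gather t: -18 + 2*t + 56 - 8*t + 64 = 102 - 6*t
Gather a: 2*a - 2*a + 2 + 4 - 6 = 0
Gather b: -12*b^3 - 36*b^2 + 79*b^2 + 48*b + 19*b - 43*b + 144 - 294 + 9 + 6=-12*b^3 + 43*b^2 + 24*b - 135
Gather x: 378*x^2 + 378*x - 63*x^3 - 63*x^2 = -63*x^3 + 315*x^2 + 378*x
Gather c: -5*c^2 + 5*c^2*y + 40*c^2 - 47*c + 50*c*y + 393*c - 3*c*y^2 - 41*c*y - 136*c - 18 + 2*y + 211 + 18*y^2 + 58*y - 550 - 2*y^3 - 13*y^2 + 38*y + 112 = c^2*(5*y + 35) + c*(-3*y^2 + 9*y + 210) - 2*y^3 + 5*y^2 + 98*y - 245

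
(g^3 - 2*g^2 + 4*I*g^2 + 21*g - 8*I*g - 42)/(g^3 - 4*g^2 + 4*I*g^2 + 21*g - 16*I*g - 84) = (g - 2)/(g - 4)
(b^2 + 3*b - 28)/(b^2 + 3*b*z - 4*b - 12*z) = (b + 7)/(b + 3*z)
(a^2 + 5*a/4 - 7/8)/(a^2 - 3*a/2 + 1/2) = (a + 7/4)/(a - 1)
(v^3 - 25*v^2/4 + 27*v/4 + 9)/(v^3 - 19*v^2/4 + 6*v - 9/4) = (4*v^2 - 13*v - 12)/(4*v^2 - 7*v + 3)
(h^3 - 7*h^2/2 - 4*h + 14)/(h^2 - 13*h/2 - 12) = (-2*h^3 + 7*h^2 + 8*h - 28)/(-2*h^2 + 13*h + 24)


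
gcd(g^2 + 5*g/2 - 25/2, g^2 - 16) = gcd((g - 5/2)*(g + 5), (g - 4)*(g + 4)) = 1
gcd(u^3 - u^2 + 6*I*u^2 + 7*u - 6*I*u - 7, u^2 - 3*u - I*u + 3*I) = u - I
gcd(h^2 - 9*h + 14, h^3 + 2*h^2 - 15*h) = 1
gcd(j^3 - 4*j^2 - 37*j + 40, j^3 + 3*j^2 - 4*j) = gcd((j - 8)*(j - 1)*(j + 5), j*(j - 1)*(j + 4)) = j - 1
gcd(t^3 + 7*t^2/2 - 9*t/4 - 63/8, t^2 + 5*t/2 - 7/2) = t + 7/2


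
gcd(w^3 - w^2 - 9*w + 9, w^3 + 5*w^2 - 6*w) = w - 1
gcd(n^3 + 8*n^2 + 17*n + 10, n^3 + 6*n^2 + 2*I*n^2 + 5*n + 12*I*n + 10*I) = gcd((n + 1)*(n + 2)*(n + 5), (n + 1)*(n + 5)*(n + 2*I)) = n^2 + 6*n + 5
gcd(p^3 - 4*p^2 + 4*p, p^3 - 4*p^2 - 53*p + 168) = 1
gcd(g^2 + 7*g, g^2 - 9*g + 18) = 1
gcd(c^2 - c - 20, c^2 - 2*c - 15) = c - 5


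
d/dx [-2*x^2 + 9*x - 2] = 9 - 4*x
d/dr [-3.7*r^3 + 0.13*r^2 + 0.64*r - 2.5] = -11.1*r^2 + 0.26*r + 0.64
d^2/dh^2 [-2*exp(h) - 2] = -2*exp(h)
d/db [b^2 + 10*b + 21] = 2*b + 10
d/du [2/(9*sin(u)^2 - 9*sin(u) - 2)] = 18*(1 - 2*sin(u))*cos(u)/(-9*sin(u)^2 + 9*sin(u) + 2)^2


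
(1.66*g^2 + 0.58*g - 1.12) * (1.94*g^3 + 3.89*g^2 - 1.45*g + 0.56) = 3.2204*g^5 + 7.5826*g^4 - 2.3236*g^3 - 4.2682*g^2 + 1.9488*g - 0.6272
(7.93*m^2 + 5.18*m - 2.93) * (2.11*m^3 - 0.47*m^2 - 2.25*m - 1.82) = 16.7323*m^5 + 7.2027*m^4 - 26.4594*m^3 - 24.7105*m^2 - 2.8351*m + 5.3326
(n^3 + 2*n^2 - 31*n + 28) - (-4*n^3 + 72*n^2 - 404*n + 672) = 5*n^3 - 70*n^2 + 373*n - 644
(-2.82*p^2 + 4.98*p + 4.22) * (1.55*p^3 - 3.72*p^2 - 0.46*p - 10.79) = -4.371*p^5 + 18.2094*p^4 - 10.6874*p^3 + 12.4386*p^2 - 55.6754*p - 45.5338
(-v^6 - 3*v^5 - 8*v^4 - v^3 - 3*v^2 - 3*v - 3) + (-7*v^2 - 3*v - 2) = -v^6 - 3*v^5 - 8*v^4 - v^3 - 10*v^2 - 6*v - 5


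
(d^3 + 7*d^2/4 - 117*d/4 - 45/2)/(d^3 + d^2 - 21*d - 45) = (4*d^2 + 27*d + 18)/(4*(d^2 + 6*d + 9))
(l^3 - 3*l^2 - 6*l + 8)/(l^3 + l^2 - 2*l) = (l - 4)/l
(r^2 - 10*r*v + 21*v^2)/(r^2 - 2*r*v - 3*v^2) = (r - 7*v)/(r + v)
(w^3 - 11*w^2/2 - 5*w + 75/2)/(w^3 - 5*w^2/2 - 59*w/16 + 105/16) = 8*(2*w^2 - 5*w - 25)/(16*w^2 + 8*w - 35)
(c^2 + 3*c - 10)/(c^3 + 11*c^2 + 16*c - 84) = (c + 5)/(c^2 + 13*c + 42)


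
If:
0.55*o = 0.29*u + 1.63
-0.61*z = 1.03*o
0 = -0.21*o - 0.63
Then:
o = -3.00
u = -11.31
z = 5.07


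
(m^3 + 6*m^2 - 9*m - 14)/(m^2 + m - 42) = (m^2 - m - 2)/(m - 6)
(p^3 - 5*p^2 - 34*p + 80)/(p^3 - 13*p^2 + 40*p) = (p^2 + 3*p - 10)/(p*(p - 5))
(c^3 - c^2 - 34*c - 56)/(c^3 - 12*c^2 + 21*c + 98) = (c + 4)/(c - 7)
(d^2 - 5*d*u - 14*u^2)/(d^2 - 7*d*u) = (d + 2*u)/d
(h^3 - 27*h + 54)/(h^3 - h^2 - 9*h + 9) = (h^2 + 3*h - 18)/(h^2 + 2*h - 3)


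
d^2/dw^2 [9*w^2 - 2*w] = 18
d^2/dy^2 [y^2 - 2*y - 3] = 2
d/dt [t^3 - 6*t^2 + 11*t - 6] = 3*t^2 - 12*t + 11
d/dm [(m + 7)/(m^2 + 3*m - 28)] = -1/(m^2 - 8*m + 16)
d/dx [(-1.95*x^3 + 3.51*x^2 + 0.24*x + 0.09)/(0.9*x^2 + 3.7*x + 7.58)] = (-1.755*x^4 - 14.43*x^3 - 31.572*x^2 + 53.0496*x + 1.4862)/(0.81*x^4 + 6.66*x^3 + 27.334*x^2 + 56.092*x + 57.4564)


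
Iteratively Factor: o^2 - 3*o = (o - 3)*(o)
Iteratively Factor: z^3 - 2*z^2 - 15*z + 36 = (z - 3)*(z^2 + z - 12) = (z - 3)*(z + 4)*(z - 3)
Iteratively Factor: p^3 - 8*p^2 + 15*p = (p)*(p^2 - 8*p + 15) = p*(p - 5)*(p - 3)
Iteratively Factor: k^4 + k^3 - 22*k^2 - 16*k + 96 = (k - 4)*(k^3 + 5*k^2 - 2*k - 24) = (k - 4)*(k + 4)*(k^2 + k - 6) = (k - 4)*(k + 3)*(k + 4)*(k - 2)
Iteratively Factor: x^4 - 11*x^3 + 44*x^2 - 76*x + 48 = (x - 2)*(x^3 - 9*x^2 + 26*x - 24) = (x - 2)^2*(x^2 - 7*x + 12) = (x - 3)*(x - 2)^2*(x - 4)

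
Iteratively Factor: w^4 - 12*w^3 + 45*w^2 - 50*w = (w)*(w^3 - 12*w^2 + 45*w - 50) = w*(w - 5)*(w^2 - 7*w + 10) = w*(w - 5)^2*(w - 2)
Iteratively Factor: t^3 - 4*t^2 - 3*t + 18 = (t - 3)*(t^2 - t - 6) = (t - 3)*(t + 2)*(t - 3)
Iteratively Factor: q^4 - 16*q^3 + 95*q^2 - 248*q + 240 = (q - 4)*(q^3 - 12*q^2 + 47*q - 60) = (q - 4)*(q - 3)*(q^2 - 9*q + 20) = (q - 5)*(q - 4)*(q - 3)*(q - 4)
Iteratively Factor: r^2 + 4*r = (r + 4)*(r)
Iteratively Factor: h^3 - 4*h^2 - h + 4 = (h - 1)*(h^2 - 3*h - 4) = (h - 1)*(h + 1)*(h - 4)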